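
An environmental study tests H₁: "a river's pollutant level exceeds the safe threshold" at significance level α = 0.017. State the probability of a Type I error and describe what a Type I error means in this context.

P(Type I error) = α = 0.017. A Type I error is rejecting H₀ when H₀ is actually true (false positive) — here, concluding that a river's pollutant level exceeds the safe threshold when in fact this is not the case. Consequence: shutting down a compliant factory unnecessarily.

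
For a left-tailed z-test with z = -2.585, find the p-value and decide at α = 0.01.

p = P(Z < -2.585) = Φ(-2.585) ≈ 0.0049. Since p < 0.01, reject H₀ (significant) at α = 0.01.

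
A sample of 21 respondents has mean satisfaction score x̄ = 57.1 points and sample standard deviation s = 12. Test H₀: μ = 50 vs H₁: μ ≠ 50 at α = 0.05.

t = (x̄ - μ₀)/(s/√n) = (57.1 - 50)/(12/√21) = 2.711. df = 20, critical t = ±2.086. Reject H₀.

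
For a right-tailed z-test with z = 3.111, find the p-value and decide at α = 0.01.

p = P(Z > 3.111) = 1 - Φ(3.111) ≈ 0.0009. Since p < 0.01, reject H₀ (significant) at α = 0.01.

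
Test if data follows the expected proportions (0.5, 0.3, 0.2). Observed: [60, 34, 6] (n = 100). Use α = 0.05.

Expected: [50.0, 30.0, 20.0]. χ² = 12.333. df = 2, critical = 5.991. Reject H₀.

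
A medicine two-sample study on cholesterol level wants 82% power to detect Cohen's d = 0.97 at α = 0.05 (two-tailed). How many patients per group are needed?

z_{α/2} = 1.96, z_β = Φ⁻¹(0.82) = 0.915. For large effect (d = 0.97): n per group = 2(z_{α/2} + z_β)²/d² = 2(1.96 + 0.915)²/0.97² = 17.6 → 18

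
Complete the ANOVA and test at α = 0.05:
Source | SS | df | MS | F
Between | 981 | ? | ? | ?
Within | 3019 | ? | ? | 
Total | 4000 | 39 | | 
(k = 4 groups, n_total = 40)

df_between = 3, df_within = 36. MS_between = 327.0, MS_within = 83.86. F = 3.899, F_crit ≈ 2.866. Reject H₀.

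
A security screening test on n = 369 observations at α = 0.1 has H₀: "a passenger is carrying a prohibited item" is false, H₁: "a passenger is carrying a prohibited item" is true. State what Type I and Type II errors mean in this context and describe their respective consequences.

Type I (false positive): concluding that a passenger is carrying a prohibited item when it is not — detaining an innocent passenger — delay and inconvenience. Type II (false negative): failing to conclude that a passenger is carrying a prohibited item when it is — letting a prohibited item through — security breach. Which is costlier depends on domain priorities and is a judgement call rather than a statistical fact.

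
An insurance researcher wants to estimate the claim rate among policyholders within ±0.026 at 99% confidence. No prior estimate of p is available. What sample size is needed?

Conservative approach: use p = 0.5 (maximizes p(1-p) = 0.25). n = z²(0.25)/E² = 2.576²×0.25/0.026² = 2454.1 → n = 2455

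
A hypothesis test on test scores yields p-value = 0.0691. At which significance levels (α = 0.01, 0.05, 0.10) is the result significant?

p = 0.0691. Significant at: α = 0.1.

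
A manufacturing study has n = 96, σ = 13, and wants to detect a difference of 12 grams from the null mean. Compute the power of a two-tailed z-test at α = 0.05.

SE = σ/√n = 13/√96 = 1.327. Non-centrality λ = d/SE = 12/1.327 = 9.044. Power ≈ Φ(λ - z_{α/2}) = Φ(9.044 - 1.96) = Φ(7.084) = 1.0.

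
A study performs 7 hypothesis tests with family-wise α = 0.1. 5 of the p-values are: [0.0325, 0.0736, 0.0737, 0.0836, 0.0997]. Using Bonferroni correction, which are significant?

Bonferroni α = 0.1/7 = 0.01429. None of the given p-values are significant.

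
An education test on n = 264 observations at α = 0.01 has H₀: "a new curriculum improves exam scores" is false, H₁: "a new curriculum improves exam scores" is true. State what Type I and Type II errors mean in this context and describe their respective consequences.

Type I (false positive): concluding that a new curriculum improves exam scores when it is not — adopting a curriculum that gives no real benefit — disruption for nothing. Type II (false negative): failing to conclude that a new curriculum improves exam scores when it is — keeping the old curriculum when the new one would have helped students. Which is costlier depends on domain priorities and is a judgement call rather than a statistical fact.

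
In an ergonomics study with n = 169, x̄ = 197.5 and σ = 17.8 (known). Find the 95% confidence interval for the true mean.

CI = x̄ ± z*(σ/√n) = 197.5 ± 1.96(17.8/√169) = 197.5 ± 2.68 = (194.82, 200.18)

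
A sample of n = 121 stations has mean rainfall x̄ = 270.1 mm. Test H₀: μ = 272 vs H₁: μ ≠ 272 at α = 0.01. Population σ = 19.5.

z = (x̄ - μ₀)/(σ/√n) = (270.1 - 272)/(19.5/√121) = -1.072. Critical value: ±2.576. Since |-1.072| ≤ 2.576, Fail to reject H₀.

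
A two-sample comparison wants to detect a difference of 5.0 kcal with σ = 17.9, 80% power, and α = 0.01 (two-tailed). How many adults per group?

n per group = 2(z_α/2 + z_β)²σ²/d² = 2×(2.576 + 0.84)²×17.9²/5.0² = 299.1 → n = 300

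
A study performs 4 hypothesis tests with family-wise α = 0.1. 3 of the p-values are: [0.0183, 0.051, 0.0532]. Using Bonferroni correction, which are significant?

Bonferroni α = 0.1/4 = 0.025. Significant p-values: [0.0183]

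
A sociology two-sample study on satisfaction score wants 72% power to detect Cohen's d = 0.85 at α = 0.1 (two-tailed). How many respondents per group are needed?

z_{α/2} = 1.645, z_β = Φ⁻¹(0.72) = 0.583. For large effect (d = 0.85): n per group = 2(z_{α/2} + z_β)²/d² = 2(1.645 + 0.583)²/0.85² = 13.7 → 14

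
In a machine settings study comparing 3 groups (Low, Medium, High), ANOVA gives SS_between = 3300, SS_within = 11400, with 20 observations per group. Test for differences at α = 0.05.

df_between = 2, df_within = 57. F = MS_between/MS_within = 1650.0/200.0 = 8.25. F_crit ≈ 3.159. Reject H₀. At least one mean differs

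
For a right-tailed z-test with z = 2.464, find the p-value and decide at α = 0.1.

p = P(Z > 2.464) = 1 - Φ(2.464) ≈ 0.0069. Since p < 0.1, reject H₀ (significant) at α = 0.1.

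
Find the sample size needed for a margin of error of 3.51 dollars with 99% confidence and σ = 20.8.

n = (z*σ/E)² = (2.576×20.8/3.51)² = 233.03 → n = 234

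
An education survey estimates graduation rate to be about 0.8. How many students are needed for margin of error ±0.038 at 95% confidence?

n = z²p(1-p)/E² = 1.96²×0.8×0.2/0.038² = 425.7 → n = 426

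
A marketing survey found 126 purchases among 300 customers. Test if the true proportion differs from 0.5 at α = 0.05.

p̂ = 0.42, p₀ = 0.5. z = (p̂ - p₀)/√(p₀(1-p₀)/n) = -2.771. Critical: ±1.96. Reject H₀.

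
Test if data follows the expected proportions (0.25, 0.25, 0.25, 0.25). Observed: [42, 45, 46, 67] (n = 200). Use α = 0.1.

Expected: [50.0, 50.0, 50.0, 50.0]. χ² = 7.88. df = 3, critical = 6.251. Reject H₀.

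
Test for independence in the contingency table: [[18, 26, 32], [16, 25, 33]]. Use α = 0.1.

χ² = 0.126. df = 2, critical = 4.605. Fail to reject H₀. No evidence of dependence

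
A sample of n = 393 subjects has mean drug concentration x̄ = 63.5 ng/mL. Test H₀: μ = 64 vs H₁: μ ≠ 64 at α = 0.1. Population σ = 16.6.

z = (x̄ - μ₀)/(σ/√n) = (63.5 - 64)/(16.6/√393) = -0.597. Critical value: ±1.645. Since |-0.597| ≤ 1.645, Fail to reject H₀.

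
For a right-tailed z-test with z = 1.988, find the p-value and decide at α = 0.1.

p = P(Z > 1.988) = 1 - Φ(1.988) ≈ 0.0234. Since p < 0.1, reject H₀ (significant) at α = 0.1.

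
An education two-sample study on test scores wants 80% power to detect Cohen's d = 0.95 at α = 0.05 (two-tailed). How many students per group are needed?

z_{α/2} = 1.96, z_β = Φ⁻¹(0.8) = 0.842. For large effect (d = 0.95): n per group = 2(z_{α/2} + z_β)²/d² = 2(1.96 + 0.842)²/0.95² = 17.4 → 18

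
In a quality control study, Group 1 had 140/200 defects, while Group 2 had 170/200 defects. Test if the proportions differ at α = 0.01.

p̂₁ = 0.7, p̂₂ = 0.85, pooled p̂ = 0.775. z = -3.592. Critical: ±2.576. Reject H₀.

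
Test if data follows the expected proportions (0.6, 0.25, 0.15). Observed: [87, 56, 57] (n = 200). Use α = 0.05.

Expected: [120.0, 50.0, 30.0]. χ² = 34.095. df = 2, critical = 5.991. Reject H₀.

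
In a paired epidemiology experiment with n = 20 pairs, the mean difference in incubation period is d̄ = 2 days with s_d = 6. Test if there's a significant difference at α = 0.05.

t = d̄/(s_d/√n) = 2/(6/√20) = 1.491. df = 19, critical t = ±2.093. Fail to reject H₀.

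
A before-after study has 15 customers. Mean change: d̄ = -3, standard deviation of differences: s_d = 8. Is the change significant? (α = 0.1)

t = d̄/(s_d/√n) = -3/(8/√15) = -1.452. df = 14, critical t = ±1.761. Fail to reject H₀.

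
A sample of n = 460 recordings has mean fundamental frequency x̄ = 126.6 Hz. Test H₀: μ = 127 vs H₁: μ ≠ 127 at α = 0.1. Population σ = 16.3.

z = (x̄ - μ₀)/(σ/√n) = (126.6 - 127)/(16.3/√460) = -0.526. Critical value: ±1.645. Since |-0.526| ≤ 1.645, Fail to reject H₀.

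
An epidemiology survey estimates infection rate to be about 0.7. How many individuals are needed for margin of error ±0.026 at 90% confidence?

n = z²p(1-p)/E² = 1.645²×0.7×0.3/0.026² = 840.6 → n = 841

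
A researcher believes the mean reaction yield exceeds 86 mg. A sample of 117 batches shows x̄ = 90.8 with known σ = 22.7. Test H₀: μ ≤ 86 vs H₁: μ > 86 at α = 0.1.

z = 2.287. Critical value: 1.28. Reject H₀.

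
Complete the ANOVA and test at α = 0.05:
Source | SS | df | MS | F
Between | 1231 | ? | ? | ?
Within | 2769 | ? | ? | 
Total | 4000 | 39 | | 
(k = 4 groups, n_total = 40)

df_between = 3, df_within = 36. MS_between = 410.33, MS_within = 76.92. F = 5.335, F_crit ≈ 2.866. Reject H₀.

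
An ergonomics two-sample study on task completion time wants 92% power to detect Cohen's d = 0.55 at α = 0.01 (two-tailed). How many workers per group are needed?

z_{α/2} = 2.576, z_β = Φ⁻¹(0.92) = 1.405. For medium effect (d = 0.55): n per group = 2(z_{α/2} + z_β)²/d² = 2(2.576 + 1.405)²/0.55² = 104.8 → 105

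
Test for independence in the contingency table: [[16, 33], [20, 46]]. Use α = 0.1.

χ² = 0.072. df = 1, critical = 2.706. Fail to reject H₀. No evidence of dependence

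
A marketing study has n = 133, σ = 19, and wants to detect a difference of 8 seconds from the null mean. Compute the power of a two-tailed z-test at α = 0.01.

SE = σ/√n = 19/√133 = 1.648. Non-centrality λ = d/SE = 8/1.648 = 4.856. Power ≈ Φ(λ - z_{α/2}) = Φ(4.856 - 2.576) = Φ(2.28) = 0.989.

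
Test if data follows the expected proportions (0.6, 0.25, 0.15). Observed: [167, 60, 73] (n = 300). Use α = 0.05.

Expected: [180.0, 75.0, 45.0]. χ² = 21.361. df = 2, critical = 5.991. Reject H₀.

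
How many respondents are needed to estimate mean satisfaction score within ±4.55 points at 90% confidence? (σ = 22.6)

n = (z*σ/E)² = (1.645×22.6/4.55)² = 66.8 → n = 67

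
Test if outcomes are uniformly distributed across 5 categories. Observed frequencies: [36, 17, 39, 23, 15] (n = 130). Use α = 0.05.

Expected = 26 each. χ² = Σ(O-E)²/E = 18.462. df = 4, critical value = 9.488. Reject H₀.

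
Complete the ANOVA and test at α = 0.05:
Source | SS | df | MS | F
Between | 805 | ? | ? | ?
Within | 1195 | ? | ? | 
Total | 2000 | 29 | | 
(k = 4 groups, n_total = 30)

df_between = 3, df_within = 26. MS_between = 268.33, MS_within = 45.96. F = 5.838, F_crit ≈ 2.975. Reject H₀.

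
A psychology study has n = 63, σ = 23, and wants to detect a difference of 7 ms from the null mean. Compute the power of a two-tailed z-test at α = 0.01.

SE = σ/√n = 23/√63 = 2.898. Non-centrality λ = d/SE = 7/2.898 = 2.416. Power ≈ Φ(λ - z_{α/2}) = Φ(2.416 - 2.576) = Φ(-0.16) = 0.436.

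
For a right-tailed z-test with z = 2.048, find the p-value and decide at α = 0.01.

p = P(Z > 2.048) = 1 - Φ(2.048) ≈ 0.0203. Since p ≥ 0.01, fail to reject H₀ (not significant) at α = 0.01.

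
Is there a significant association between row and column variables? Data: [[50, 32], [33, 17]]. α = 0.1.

χ² = 0.336. df = 1, critical = 2.706. Fail to reject H₀. No evidence of dependence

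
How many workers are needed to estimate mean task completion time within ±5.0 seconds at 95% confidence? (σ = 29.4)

n = (z*σ/E)² = (1.96×29.4/5.0)² = 132.8 → n = 133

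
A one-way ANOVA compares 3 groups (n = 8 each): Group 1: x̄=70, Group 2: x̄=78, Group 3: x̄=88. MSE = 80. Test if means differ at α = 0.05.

Grand mean = 78.67. SS_between = 1301.33, MS_between = 650.67. F = 8.133, F_crit ≈ 3.467. Reject H₀.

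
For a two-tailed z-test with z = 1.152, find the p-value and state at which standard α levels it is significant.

p = 2·P(Z > |1.152|) = 2·(1 - Φ(1.152)) ≈ 0.2493. Not significant at any standard level.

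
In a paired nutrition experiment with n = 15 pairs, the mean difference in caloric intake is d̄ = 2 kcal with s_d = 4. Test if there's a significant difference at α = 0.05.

t = d̄/(s_d/√n) = 2/(4/√15) = 1.936. df = 14, critical t = ±2.145. Fail to reject H₀.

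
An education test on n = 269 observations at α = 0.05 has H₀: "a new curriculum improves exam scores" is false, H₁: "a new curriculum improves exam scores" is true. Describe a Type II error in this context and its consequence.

Type II error: failing to reject H₀ when it is false — concluding that a new curriculum improves exam scores is not supported when in fact it is. Consequence: keeping the old curriculum when the new one would have helped students.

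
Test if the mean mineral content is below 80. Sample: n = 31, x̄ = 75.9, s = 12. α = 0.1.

t = (75.9 - 80)/(12/√31) = -1.902, df = 30. Critical t = -1.31. Reject H₀.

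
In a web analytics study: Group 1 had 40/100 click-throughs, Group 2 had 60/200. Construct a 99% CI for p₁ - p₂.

p̂₁ = 0.4, p̂₂ = 0.3. Difference = 0.1. CI = (-0.051, 0.251)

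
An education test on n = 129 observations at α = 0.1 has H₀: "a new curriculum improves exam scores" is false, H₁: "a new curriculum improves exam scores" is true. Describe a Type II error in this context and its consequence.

Type II error: failing to reject H₀ when it is false — concluding that a new curriculum improves exam scores is not supported when in fact it is. Consequence: keeping the old curriculum when the new one would have helped students.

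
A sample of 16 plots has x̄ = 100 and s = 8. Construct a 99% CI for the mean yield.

CI = x̄ ± t*(s/√n) = 100 ± 2.947(8/√16) = (94.11, 105.89)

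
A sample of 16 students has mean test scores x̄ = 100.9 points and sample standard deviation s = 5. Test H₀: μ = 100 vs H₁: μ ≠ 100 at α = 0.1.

t = (x̄ - μ₀)/(s/√n) = (100.9 - 100)/(5/√16) = 0.72. df = 15, critical t = ±1.753. Fail to reject H₀.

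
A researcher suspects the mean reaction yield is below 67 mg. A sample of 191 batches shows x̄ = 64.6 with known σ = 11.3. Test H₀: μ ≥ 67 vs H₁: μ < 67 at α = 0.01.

z = -2.935. Critical value: -2.33. Reject H₀.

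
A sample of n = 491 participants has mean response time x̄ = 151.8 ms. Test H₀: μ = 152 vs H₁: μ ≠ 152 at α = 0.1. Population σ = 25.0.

z = (x̄ - μ₀)/(σ/√n) = (151.8 - 152)/(25.0/√491) = -0.177. Critical value: ±1.645. Since |-0.177| ≤ 1.645, Fail to reject H₀.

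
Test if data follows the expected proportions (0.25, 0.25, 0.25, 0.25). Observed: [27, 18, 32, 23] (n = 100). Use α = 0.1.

Expected: [25.0, 25.0, 25.0, 25.0]. χ² = 4.24. df = 3, critical = 6.251. Fail to reject H₀.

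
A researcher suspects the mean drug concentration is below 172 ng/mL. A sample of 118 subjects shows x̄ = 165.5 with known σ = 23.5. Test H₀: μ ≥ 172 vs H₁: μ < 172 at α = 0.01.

z = -3.005. Critical value: -2.33. Reject H₀.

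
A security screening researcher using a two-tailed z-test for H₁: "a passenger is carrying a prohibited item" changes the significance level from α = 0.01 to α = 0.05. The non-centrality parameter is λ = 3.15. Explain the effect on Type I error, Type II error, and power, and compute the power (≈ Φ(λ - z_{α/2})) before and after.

Increasing α from 0.01 to 0.05:
• Type I error rate increases (α is the Type I rate by definition).
• Critical value moves from z_{α/2} = 2.576 to 1.96, so power = Φ(λ - z_{α/2}) goes from Φ(3.15 - 2.576) = 0.717 to Φ(3.15 - 1.96) = 0.883.
• Type II error rate β = 1 - power therefore decreases (0.283 → 0.117).
Appropriate when false negatives are costly — here, letting a prohibited item through — security breach.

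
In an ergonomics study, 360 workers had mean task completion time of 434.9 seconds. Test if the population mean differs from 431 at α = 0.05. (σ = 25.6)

z = (x̄ - μ₀)/(σ/√n) = (434.9 - 431)/(25.6/√360) = 2.891. Critical value: ±1.96. Since |2.891| > 1.96, Reject H₀.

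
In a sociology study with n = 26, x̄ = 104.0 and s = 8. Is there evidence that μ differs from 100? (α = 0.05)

t = (x̄ - μ₀)/(s/√n) = (104.0 - 100)/(8/√26) = 2.55. df = 25, critical t = ±2.06. Reject H₀.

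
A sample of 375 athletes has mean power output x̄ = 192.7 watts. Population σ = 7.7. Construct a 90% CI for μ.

CI = x̄ ± z*(σ/√n) = 192.7 ± 1.645(7.7/√375) = 192.7 ± 0.65 = (192.05, 193.35)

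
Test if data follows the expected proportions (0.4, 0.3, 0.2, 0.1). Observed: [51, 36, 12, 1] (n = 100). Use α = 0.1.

Expected: [40.0, 30.0, 20.0, 10.0]. χ² = 15.525. df = 3, critical = 6.251. Reject H₀.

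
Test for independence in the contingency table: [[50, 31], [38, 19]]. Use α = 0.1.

χ² = 0.353. df = 1, critical = 2.706. Fail to reject H₀. No evidence of dependence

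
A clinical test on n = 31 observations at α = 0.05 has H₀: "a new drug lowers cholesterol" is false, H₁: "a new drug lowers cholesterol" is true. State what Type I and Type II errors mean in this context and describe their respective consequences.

Type I (false positive): concluding that a new drug lowers cholesterol when it is not — approving an ineffective drug — patients take a useless medication and may skip effective alternatives. Type II (false negative): failing to conclude that a new drug lowers cholesterol when it is — shelving an effective drug — patients miss out on a treatment that would have helped. Which is costlier depends on domain priorities and is a judgement call rather than a statistical fact.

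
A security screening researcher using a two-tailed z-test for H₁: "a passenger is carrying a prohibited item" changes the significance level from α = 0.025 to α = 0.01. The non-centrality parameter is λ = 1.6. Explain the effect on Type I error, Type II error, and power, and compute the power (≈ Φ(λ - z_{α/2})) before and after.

Decreasing α from 0.025 to 0.01:
• Type I error rate decreases (α is the Type I rate by definition).
• Critical value moves from z_{α/2} = 2.241 to 2.576, so power = Φ(λ - z_{α/2}) goes from Φ(1.6 - 2.241) = 0.261 to Φ(1.6 - 2.576) = 0.165.
• Type II error rate β = 1 - power therefore increases (0.739 → 0.835).
Appropriate when false positives are costly — here, detaining an innocent passenger — delay and inconvenience.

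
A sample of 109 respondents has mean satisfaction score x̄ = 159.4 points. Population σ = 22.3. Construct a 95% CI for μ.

CI = x̄ ± z*(σ/√n) = 159.4 ± 1.96(22.3/√109) = 159.4 ± 4.19 = (155.21, 163.59)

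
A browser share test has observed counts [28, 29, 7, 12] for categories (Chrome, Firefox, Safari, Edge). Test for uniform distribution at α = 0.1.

Expected = 19 each. χ² = Σ(O-E)²/E = 19.684. df = 3, critical value = 6.251. Reject H₀.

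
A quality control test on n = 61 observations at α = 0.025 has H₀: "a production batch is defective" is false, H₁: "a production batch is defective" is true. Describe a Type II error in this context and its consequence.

Type II error: failing to reject H₀ when it is false — concluding that a production batch is defective is not supported when in fact it is. Consequence: shipping a defective batch — faulty products reach customers.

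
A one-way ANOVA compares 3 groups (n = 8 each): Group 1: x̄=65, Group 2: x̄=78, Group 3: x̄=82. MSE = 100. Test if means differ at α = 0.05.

Grand mean = 75.0. SS_between = 1264.0, MS_between = 632.0. F = 6.32, F_crit ≈ 3.467. Reject H₀.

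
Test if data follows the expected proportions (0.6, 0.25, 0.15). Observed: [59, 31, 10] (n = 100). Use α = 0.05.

Expected: [60.0, 25.0, 15.0]. χ² = 3.123. df = 2, critical = 5.991. Fail to reject H₀.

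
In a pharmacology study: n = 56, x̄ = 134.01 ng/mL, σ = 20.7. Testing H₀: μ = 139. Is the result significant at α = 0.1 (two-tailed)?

z = (134.01 - 139)/(20.7/√56) = -1.804. Since |z| > 1.645, significant at α = 0.1.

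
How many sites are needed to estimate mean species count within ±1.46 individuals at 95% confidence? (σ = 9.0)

n = (z*σ/E)² = (1.96×9.0/1.46)² = 146.0 → n = 146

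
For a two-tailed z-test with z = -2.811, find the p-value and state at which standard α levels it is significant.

p = 2·P(Z > |-2.811|) = 2·(1 - Φ(2.811)) ≈ 0.0049. Significant at α = 0.1; Significant at α = 0.05; Significant at α = 0.01.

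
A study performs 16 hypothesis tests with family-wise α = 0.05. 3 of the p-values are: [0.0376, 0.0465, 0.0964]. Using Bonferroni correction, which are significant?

Bonferroni α = 0.05/16 = 0.00313. None of the given p-values are significant.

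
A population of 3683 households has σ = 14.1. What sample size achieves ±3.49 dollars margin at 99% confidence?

Without FPC: n₀ = (2.576×14.1/3.49)² = 108.313. With FPC: n = n₀N/(n₀+N-1) = 105.2 → n = 106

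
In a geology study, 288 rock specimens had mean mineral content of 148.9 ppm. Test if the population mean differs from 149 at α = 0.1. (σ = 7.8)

z = (x̄ - μ₀)/(σ/√n) = (148.9 - 149)/(7.8/√288) = -0.218. Critical value: ±1.645. Since |-0.218| ≤ 1.645, Fail to reject H₀.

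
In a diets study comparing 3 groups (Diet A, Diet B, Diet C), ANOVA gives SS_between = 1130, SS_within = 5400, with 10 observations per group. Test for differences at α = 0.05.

df_between = 2, df_within = 27. F = MS_between/MS_within = 565.0/200.0 = 2.825. F_crit ≈ 3.354. Fail to reject H₀.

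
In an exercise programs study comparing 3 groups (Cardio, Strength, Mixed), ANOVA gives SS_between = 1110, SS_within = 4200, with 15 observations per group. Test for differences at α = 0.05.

df_between = 2, df_within = 42. F = MS_between/MS_within = 555.0/100.0 = 5.55. F_crit ≈ 3.22. Reject H₀. At least one mean differs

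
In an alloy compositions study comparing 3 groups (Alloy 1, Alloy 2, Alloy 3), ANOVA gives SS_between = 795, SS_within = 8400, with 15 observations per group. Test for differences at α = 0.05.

df_between = 2, df_within = 42. F = MS_between/MS_within = 397.5/200.0 = 1.988. F_crit ≈ 3.22. Fail to reject H₀.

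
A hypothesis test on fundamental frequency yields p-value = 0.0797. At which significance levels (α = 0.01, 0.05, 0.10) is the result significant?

p = 0.0797. Significant at: α = 0.1.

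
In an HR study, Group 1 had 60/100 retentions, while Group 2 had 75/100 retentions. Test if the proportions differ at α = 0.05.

p̂₁ = 0.6, p̂₂ = 0.75, pooled p̂ = 0.675. z = -2.265. Critical: ±1.96. Reject H₀.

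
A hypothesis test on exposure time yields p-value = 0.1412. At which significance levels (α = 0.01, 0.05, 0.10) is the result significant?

p = 0.1412. Not significant at any of the given levels.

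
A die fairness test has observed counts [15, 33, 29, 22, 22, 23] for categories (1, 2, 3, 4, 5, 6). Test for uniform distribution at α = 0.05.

Expected = 24 each. χ² = Σ(O-E)²/E = 8.167. df = 5, critical value = 11.07. Fail to reject H₀.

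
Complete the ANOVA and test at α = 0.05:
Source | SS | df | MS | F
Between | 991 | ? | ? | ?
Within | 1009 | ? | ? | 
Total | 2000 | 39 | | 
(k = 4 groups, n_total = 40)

df_between = 3, df_within = 36. MS_between = 330.33, MS_within = 28.03. F = 11.786, F_crit ≈ 2.866. Reject H₀.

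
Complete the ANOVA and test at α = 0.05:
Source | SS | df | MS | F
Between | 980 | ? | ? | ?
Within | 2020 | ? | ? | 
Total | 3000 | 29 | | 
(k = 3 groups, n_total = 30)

df_between = 2, df_within = 27. MS_between = 490.0, MS_within = 74.81. F = 6.55, F_crit ≈ 3.354. Reject H₀.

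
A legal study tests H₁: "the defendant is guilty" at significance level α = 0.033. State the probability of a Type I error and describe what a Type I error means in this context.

P(Type I error) = α = 0.033. A Type I error is rejecting H₀ when H₀ is actually true (false positive) — here, concluding that the defendant is guilty when in fact this is not the case. Consequence: convicting an innocent person.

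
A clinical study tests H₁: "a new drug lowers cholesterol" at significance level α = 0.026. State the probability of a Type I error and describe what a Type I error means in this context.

P(Type I error) = α = 0.026. A Type I error is rejecting H₀ when H₀ is actually true (false positive) — here, concluding that a new drug lowers cholesterol when in fact this is not the case. Consequence: approving an ineffective drug — patients take a useless medication and may skip effective alternatives.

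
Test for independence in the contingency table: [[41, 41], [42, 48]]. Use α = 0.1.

χ² = 0.191. df = 1, critical = 2.706. Fail to reject H₀. No evidence of dependence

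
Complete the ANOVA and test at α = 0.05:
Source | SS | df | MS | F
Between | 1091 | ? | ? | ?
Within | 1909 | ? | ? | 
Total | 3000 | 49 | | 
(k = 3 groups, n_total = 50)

df_between = 2, df_within = 47. MS_between = 545.5, MS_within = 40.62. F = 13.43, F_crit ≈ 3.195. Reject H₀.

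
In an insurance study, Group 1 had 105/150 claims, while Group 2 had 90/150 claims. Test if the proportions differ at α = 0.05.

p̂₁ = 0.7, p̂₂ = 0.6, pooled p̂ = 0.65. z = 1.816. Critical: ±1.96. Fail to reject H₀.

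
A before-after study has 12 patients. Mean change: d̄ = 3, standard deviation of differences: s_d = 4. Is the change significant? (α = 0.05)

t = d̄/(s_d/√n) = 3/(4/√12) = 2.598. df = 11, critical t = ±2.201. Reject H₀.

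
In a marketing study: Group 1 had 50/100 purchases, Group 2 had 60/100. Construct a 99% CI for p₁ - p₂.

p̂₁ = 0.5, p̂₂ = 0.6. Difference = -0.1. CI = (-0.28, 0.08)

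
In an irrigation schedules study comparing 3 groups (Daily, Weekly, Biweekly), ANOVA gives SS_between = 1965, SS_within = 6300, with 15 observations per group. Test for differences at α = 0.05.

df_between = 2, df_within = 42. F = MS_between/MS_within = 982.5/150.0 = 6.55. F_crit ≈ 3.22. Reject H₀. At least one mean differs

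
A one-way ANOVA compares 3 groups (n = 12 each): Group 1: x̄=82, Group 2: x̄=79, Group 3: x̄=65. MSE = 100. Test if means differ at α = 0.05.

Grand mean = 75.33. SS_between = 1976.0, MS_between = 988.0. F = 9.88, F_crit ≈ 3.285. Reject H₀.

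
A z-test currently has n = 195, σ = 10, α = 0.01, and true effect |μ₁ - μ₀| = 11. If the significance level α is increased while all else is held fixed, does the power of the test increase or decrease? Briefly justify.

Power increases: a larger α lowers the critical value, so more of the H₁ sampling distribution falls in the rejection region.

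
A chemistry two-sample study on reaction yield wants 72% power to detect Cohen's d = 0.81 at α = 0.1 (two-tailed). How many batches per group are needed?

z_{α/2} = 1.645, z_β = Φ⁻¹(0.72) = 0.583. For large effect (d = 0.81): n per group = 2(z_{α/2} + z_β)²/d² = 2(1.645 + 0.583)²/0.81² = 15.1 → 16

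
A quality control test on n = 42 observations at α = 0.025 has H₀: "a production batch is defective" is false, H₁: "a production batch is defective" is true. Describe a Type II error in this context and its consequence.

Type II error: failing to reject H₀ when it is false — concluding that a production batch is defective is not supported when in fact it is. Consequence: shipping a defective batch — faulty products reach customers.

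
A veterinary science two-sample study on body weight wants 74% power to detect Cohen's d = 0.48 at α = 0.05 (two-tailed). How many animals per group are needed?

z_{α/2} = 1.96, z_β = Φ⁻¹(0.74) = 0.643. For small effect (d = 0.48): n per group = 2(z_{α/2} + z_β)²/d² = 2(1.96 + 0.643)²/0.48² = 58.8 → 59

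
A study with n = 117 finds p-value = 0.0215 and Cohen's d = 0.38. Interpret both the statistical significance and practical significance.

Statistically significant (p = 0.0215 < 0.05). Cohen's d = 0.38 indicates a small effect size. Both statistical and practical significance should be considered.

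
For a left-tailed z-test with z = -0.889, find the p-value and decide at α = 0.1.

p = P(Z < -0.889) = Φ(-0.889) ≈ 0.187. Since p ≥ 0.1, fail to reject H₀ (not significant) at α = 0.1.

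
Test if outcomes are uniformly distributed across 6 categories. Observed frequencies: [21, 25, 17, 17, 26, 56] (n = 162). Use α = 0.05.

Expected = 27 each. χ² = Σ(O-E)²/E = 40.074. df = 5, critical value = 11.07. Reject H₀.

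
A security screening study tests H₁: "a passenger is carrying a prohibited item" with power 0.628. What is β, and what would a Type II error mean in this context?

β = 1 - power = 1 - 0.628 = 0.372. A Type II error is failing to reject H₀ when H₀ is false (false negative) — here, failing to conclude that a passenger is carrying a prohibited item when in fact it is true. Consequence: letting a prohibited item through — security breach.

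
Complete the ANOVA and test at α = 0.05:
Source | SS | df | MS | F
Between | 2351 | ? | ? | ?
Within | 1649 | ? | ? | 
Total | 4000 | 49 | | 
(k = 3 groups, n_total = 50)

df_between = 2, df_within = 47. MS_between = 1175.5, MS_within = 35.09. F = 33.504, F_crit ≈ 3.195. Reject H₀.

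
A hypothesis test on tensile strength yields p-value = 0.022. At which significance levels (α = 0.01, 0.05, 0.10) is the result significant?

p = 0.022. Significant at: α = 0.05, 0.1.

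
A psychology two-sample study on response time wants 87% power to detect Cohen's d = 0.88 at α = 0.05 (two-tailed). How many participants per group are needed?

z_{α/2} = 1.96, z_β = Φ⁻¹(0.87) = 1.126. For large effect (d = 0.88): n per group = 2(z_{α/2} + z_β)²/d² = 2(1.96 + 1.126)²/0.88² = 24.6 → 25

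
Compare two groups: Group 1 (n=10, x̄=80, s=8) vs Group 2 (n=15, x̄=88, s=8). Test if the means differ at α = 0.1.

Pooled sp = 8.0. t = -2.449, df = 23. Critical t = ±1.714. Reject H₀.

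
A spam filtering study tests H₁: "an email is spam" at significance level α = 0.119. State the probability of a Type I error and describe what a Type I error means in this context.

P(Type I error) = α = 0.119. A Type I error is rejecting H₀ when H₀ is actually true (false positive) — here, concluding that an email is spam when in fact this is not the case. Consequence: a legitimate email is sent to the spam folder and the user misses it.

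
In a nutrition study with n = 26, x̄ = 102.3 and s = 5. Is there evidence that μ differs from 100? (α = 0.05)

t = (x̄ - μ₀)/(s/√n) = (102.3 - 100)/(5/√26) = 2.346. df = 25, critical t = ±2.06. Reject H₀.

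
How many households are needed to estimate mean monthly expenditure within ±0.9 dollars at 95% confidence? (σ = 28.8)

n = (z*σ/E)² = (1.96×28.8/0.9)² = 3933.8 → n = 3934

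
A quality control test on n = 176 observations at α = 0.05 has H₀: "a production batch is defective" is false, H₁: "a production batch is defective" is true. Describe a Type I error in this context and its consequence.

Type I error: rejecting H₀ when it is true — concluding that a production batch is defective when in fact it is not. Consequence: scrapping a good batch — wasted material and cost for no reason.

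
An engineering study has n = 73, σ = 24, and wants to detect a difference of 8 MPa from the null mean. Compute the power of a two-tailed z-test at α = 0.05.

SE = σ/√n = 24/√73 = 2.809. Non-centrality λ = d/SE = 8/2.809 = 2.848. Power ≈ Φ(λ - z_{α/2}) = Φ(2.848 - 1.96) = Φ(0.888) = 0.813.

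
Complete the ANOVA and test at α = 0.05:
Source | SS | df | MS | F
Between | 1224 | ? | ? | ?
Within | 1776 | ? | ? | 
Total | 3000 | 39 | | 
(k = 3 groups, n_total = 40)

df_between = 2, df_within = 37. MS_between = 612.0, MS_within = 48.0. F = 12.75, F_crit ≈ 3.252. Reject H₀.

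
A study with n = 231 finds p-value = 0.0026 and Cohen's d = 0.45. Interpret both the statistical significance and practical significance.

Statistically significant (p = 0.0026 < 0.05). Cohen's d = 0.45 indicates a small effect size. Both statistical and practical significance should be considered.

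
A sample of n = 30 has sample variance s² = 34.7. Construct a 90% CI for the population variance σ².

df = 29. χ²_{0.05} = 42.557, χ²_{0.95} = 17.708. CI for σ² = ((n-1)s²/χ²_{α/2}, (n-1)s²/χ²_{1-α/2}) = (29·34.7/42.557, 29·34.7/17.708) = (23.65, 56.83)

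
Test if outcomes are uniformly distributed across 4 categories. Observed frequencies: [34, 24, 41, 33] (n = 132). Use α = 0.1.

Expected = 33 each. χ² = Σ(O-E)²/E = 4.424. df = 3, critical value = 6.251. Fail to reject H₀.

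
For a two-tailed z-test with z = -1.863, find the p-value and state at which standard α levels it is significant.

p = 2·P(Z > |-1.863|) = 2·(1 - Φ(1.863)) ≈ 0.0625. Significant at α = 0.1.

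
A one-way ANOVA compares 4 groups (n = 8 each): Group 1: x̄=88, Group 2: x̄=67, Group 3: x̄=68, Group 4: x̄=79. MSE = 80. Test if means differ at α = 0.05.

Grand mean = 75.5. SS_between = 2376.0, MS_between = 792.0. F = 9.9, F_crit ≈ 2.947. Reject H₀.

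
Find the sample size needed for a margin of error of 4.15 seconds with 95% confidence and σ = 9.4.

n = (z*σ/E)² = (1.96×9.4/4.15)² = 19.7 → n = 20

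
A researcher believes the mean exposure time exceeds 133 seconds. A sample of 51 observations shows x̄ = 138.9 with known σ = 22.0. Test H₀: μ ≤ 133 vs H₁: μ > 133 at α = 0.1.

z = 1.915. Critical value: 1.28. Reject H₀.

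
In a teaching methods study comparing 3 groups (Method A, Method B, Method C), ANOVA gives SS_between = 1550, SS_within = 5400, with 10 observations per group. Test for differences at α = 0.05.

df_between = 2, df_within = 27. F = MS_between/MS_within = 775.0/200.0 = 3.875. F_crit ≈ 3.354. Reject H₀. At least one mean differs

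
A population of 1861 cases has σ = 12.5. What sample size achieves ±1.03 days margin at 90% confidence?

Without FPC: n₀ = (1.645×12.5/1.03)² = 398.545. With FPC: n = n₀N/(n₀+N-1) = 328.4 → n = 329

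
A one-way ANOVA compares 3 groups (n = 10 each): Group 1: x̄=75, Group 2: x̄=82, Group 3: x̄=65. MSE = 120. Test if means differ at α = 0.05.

Grand mean = 74.0. SS_between = 1460.0, MS_between = 730.0. F = 6.083, F_crit ≈ 3.354. Reject H₀.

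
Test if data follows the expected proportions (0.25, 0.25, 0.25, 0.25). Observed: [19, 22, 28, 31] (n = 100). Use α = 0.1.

Expected: [25.0, 25.0, 25.0, 25.0]. χ² = 3.6. df = 3, critical = 6.251. Fail to reject H₀.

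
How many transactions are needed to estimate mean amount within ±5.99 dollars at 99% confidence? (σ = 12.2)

n = (z*σ/E)² = (2.576×12.2/5.99)² = 27.5 → n = 28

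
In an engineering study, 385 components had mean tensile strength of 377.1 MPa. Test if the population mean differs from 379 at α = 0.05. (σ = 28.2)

z = (x̄ - μ₀)/(σ/√n) = (377.1 - 379)/(28.2/√385) = -1.322. Critical value: ±1.96. Since |-1.322| ≤ 1.96, Fail to reject H₀.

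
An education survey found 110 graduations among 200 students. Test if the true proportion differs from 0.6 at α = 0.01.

p̂ = 0.55, p₀ = 0.6. z = (p̂ - p₀)/√(p₀(1-p₀)/n) = -1.443. Critical: ±2.576. Fail to reject H₀.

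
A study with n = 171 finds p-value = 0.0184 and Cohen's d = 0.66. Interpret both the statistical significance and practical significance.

Statistically significant (p = 0.0184 < 0.05). Cohen's d = 0.66 indicates a medium effect size. Both statistical and practical significance should be considered.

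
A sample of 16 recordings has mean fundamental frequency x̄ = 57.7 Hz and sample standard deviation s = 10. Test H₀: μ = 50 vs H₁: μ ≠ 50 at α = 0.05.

t = (x̄ - μ₀)/(s/√n) = (57.7 - 50)/(10/√16) = 3.08. df = 15, critical t = ±2.131. Reject H₀.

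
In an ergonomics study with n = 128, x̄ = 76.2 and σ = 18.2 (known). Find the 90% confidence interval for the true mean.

CI = x̄ ± z*(σ/√n) = 76.2 ± 1.645(18.2/√128) = 76.2 ± 2.65 = (73.55, 78.85)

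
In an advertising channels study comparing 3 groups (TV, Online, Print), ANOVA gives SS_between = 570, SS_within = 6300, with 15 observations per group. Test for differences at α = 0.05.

df_between = 2, df_within = 42. F = MS_between/MS_within = 285.0/150.0 = 1.9. F_crit ≈ 3.22. Fail to reject H₀.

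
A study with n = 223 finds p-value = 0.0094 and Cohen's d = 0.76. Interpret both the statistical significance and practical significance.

Statistically significant (p = 0.0094 < 0.05). Cohen's d = 0.76 indicates a medium effect size. Both statistical and practical significance should be considered.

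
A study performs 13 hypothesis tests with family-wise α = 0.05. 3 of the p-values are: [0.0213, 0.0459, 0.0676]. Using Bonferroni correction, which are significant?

Bonferroni α = 0.05/13 = 0.00385. None of the given p-values are significant.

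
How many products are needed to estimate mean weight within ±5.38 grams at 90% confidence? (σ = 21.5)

n = (z*σ/E)² = (1.645×21.5/5.38)² = 43.2 → n = 44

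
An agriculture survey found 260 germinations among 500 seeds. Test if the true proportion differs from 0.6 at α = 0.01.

p̂ = 0.52, p₀ = 0.6. z = (p̂ - p₀)/√(p₀(1-p₀)/n) = -3.651. Critical: ±2.576. Reject H₀.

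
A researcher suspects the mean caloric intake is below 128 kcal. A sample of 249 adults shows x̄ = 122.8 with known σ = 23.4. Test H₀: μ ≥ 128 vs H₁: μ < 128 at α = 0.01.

z = -3.507. Critical value: -2.33. Reject H₀.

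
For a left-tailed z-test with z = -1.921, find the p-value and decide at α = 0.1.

p = P(Z < -1.921) = Φ(-1.921) ≈ 0.0274. Since p < 0.1, reject H₀ (significant) at α = 0.1.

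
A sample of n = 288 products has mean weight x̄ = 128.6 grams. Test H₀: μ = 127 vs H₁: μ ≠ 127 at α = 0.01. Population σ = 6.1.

z = (x̄ - μ₀)/(σ/√n) = (128.6 - 127)/(6.1/√288) = 4.451. Critical value: ±2.576. Since |4.451| > 2.576, Reject H₀.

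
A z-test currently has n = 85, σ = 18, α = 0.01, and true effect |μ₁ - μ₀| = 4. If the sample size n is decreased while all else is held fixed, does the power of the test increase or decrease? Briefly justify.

Power decreases: a smaller n inflates the standard error σ/√n, pulling the sampling distribution under H₁ back toward the critical value.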